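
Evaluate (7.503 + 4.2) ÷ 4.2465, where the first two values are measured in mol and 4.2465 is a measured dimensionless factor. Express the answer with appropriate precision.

7.503 mol + 4.2 mol = 11.703 mol; the sum is limited to 1 decimal place (3 s.f.).
Carrying full precision, 11.703 ÷ 4.2465 = 2.75591663723… mol; 4.2465 has 5 s.f., so the result keeps min(3, 5) = 3 s.f.
Rounded to 3 significant figures: 2.76 mol.

2.76 mol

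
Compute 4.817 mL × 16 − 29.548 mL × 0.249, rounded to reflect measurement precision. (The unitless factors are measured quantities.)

4.817 × 16 = 77.072 → 77 mL (2 s.f., last digit at the 10^0 place).
29.548 × 0.249 = 7.357452 → 7.36 mL (3 s.f., last digit at the 10^-2 place).
Difference: 69.714548 mL; keep the coarser place, 10^0.
Result: 7.0 × 10^1 mL.

7.0 × 10^1 mL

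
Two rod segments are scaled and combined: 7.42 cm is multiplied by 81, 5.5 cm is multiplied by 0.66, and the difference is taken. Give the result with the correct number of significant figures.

6.0 × 10² cm

7.42 × 81 = 601.02 → 6.0 × 10² cm (2 s.f., last digit at the 10^1 place).
5.5 × 0.66 = 3.63 → 3.6 cm (2 s.f., last digit at the 10^-1 place).
Difference: 597.39 cm; keep the coarser place, 10^1.
Result: 6.0 × 10² cm.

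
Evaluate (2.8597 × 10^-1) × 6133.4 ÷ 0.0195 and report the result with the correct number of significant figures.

8.99 × 10^4

(2.8597 × 10^-1) × 6133.4 ÷ 0.0195 = 89947.0973333…
Multiplication/division keeps the fewest significant figures: 2.8597 × 10^-1 → 5 s.f., 6133.4 → 5 s.f., 0.0195 → 3 s.f.; limit is 3.
Rounded to 3 significant figures: 8.99 × 10^4.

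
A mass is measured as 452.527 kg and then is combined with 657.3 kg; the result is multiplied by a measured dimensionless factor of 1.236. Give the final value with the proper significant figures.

452.527 kg + 657.3 kg = 1109.827 kg; the sum is limited to 1 decimal place (5 s.f.).
Carrying full precision, 1109.827 × 1.236 = 1371.746172 kg; 1.236 has 4 s.f., so the result keeps min(5, 4) = 4 s.f.
Rounded to 4 significant figures: 1372 kg.

1372 kg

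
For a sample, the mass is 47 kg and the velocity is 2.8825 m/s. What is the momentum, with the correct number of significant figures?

1.4 × 10^2 kg·m/s

momentum = 47 kg × 2.8825 m/s = 135.4775 kg·m/s.
47 has 2 significant figures; 2.8825 has 5.
Division/multiplication keeps the fewest: 2 significant figures.
Rounded: 1.4 × 10^2 kg·m/s.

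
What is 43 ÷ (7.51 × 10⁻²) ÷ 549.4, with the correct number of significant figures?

43 ÷ (7.51 × 10⁻²) ÷ 549.4 = 1.04217311029…
Multiplication/division keeps the fewest significant figures: 43 → 2 s.f., 7.51 × 10⁻² → 3 s.f., 549.4 → 4 s.f.; limit is 2.
Rounded to 2 significant figures: 1.0.

1.0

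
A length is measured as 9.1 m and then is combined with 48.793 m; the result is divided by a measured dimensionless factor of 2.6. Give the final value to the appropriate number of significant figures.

22 m

9.1 m + 48.793 m = 57.893 m; the sum is limited to 1 decimal place (3 s.f.).
Carrying full precision, 57.893 ÷ 2.6 = 22.2665384615… m; 2.6 has 2 s.f., so the result keeps min(3, 2) = 2 s.f.
Rounded to 2 significant figures: 22 m.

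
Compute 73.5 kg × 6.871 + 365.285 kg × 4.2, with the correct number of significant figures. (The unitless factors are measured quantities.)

73.5 × 6.871 = 505.0185 → 5.05 × 10^2 kg (3 s.f., last digit at the 10^0 place).
365.285 × 4.2 = 1534.197 → 1.5 × 10^3 kg (2 s.f., last digit at the 10^2 place).
Sum: 2039.2155 kg; keep the coarser place, 10^2.
Result: 2.0 × 10^3 kg.

2.0 × 10^3 kg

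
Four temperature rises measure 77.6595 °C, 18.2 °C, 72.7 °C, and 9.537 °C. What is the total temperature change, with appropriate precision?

178.1 °C

77.6595 °C + 18.2 °C + 72.7 °C + 9.537 °C = 178.0965 °C.
Addition/subtraction keeps the fewest decimal places: 77.6595 → 4 decimal places, 18.2 → 1 decimal place, 72.7 → 1 decimal place, 9.537 → 3 decimal places; limit is 1.
Rounded to 1 decimal place: 178.1 °C.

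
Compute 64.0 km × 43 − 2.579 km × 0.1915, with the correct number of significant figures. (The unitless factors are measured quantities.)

2.8 × 10³ km

64.0 × 43 = 2752 → 2.8 × 10³ km (2 s.f., last digit at the 10^2 place).
2.579 × 0.1915 = 0.4938785 → 0.4939 km (4 s.f., last digit at the 10^-4 place).
Difference: 2751.5061215 km; keep the coarser place, 10^2.
Result: 2.8 × 10³ km.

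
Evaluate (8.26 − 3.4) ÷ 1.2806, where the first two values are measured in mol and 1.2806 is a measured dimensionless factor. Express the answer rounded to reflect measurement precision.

8.26 mol − 3.4 mol = 4.86 mol; the difference is limited to 1 decimal place (2 s.f.).
Carrying full precision, 4.86 ÷ 1.2806 = 3.79509604873… mol; 1.2806 has 5 s.f., so the result keeps min(2, 5) = 2 s.f.
Rounded to 2 significant figures: 3.8 mol.

3.8 mol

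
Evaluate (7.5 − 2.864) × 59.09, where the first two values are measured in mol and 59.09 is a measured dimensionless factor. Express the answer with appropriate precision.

7.5 mol − 2.864 mol = 4.636 mol; the difference is limited to 1 decimal place (2 s.f.).
Carrying full precision, 4.636 × 59.09 = 273.94124 mol; 59.09 has 4 s.f., so the result keeps min(2, 4) = 2 s.f.
Rounded to 2 significant figures: 2.7 × 10² mol.

2.7 × 10² mol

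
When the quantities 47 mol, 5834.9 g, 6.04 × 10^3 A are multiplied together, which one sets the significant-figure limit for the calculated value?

47 mol → 2 s.f.; 5834.9 g → 5 s.f.; 6.04 × 10^3 A → 3 s.f.
The fewest is 2 significant figures, from 47 mol.

47 mol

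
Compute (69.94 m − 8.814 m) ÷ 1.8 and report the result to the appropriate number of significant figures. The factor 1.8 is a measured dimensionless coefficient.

69.94 m − 8.814 m = 61.126 m; the difference is limited to 2 decimal places (4 s.f.).
Carrying full precision, 61.126 ÷ 1.8 = 33.9588888889… m; 1.8 has 2 s.f., so the result keeps min(4, 2) = 2 s.f.
Rounded to 2 significant figures: 34 m.

34 m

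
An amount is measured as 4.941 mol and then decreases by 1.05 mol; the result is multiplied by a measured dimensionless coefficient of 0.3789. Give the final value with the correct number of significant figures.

1.47 mol

4.941 mol − 1.05 mol = 3.891 mol; the difference is limited to 2 decimal places (3 s.f.).
Carrying full precision, 3.891 × 0.3789 = 1.4742999 mol; 0.3789 has 4 s.f., so the result keeps min(3, 4) = 3 s.f.
Rounded to 3 significant figures: 1.47 mol.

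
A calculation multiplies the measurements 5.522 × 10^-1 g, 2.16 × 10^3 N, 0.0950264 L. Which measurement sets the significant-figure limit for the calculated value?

2.16 × 10^3 N

5.522 × 10^-1 g → 4 s.f.; 2.16 × 10^3 N → 3 s.f.; 0.0950264 L → 6 s.f.
The fewest is 3 significant figures, from 2.16 × 10^3 N.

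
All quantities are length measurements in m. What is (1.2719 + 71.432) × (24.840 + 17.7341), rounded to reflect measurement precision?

3095.3 m²

1.2719 + 71.432 = 72.7039, limited to 3 d.p. → 5 s.f.; 24.840 + 17.7341 = 42.5741, limited to 3 d.p. → 5 s.f.
Carrying full precision, 72.7039 × 42.5741 = 3095.30310899; keep min(5, 5) = 5 s.f.
Rounded to 5 significant figures: 3095.3 m².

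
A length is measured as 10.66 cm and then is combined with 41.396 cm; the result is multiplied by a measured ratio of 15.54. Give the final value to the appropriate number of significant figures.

809.0 cm

10.66 cm + 41.396 cm = 52.056 cm; the sum is limited to 2 decimal places (4 s.f.).
Carrying full precision, 52.056 × 15.54 = 808.95024 cm; 15.54 has 4 s.f., so the result keeps min(4, 4) = 4 s.f.
Rounded to 4 significant figures: 809.0 cm.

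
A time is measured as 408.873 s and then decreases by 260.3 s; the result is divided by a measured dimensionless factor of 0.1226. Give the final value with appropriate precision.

408.873 s − 260.3 s = 148.573 s; the difference is limited to 1 decimal place (4 s.f.).
Carrying full precision, 148.573 ÷ 0.1226 = 1211.85154976… s; 0.1226 has 4 s.f., so the result keeps min(4, 4) = 4 s.f.
Rounded to 4 significant figures: 1212 s.

1212 s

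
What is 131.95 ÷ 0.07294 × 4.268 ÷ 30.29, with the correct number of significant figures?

254.9

131.95 ÷ 0.07294 × 4.268 ÷ 30.29 = 254.899376406…
Multiplication/division keeps the fewest significant figures: 131.95 → 5 s.f., 0.07294 → 4 s.f., 4.268 → 4 s.f., 30.29 → 4 s.f.; limit is 4.
Rounded to 4 significant figures: 254.9.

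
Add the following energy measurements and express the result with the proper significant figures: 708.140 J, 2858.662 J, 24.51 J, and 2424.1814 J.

708.140 J + 2858.662 J + 24.51 J + 2424.1814 J = 6015.4934 J.
Addition/subtraction keeps the fewest decimal places: 708.140 → 3 decimal places, 2858.662 → 3 decimal places, 24.51 → 2 decimal places, 2424.1814 → 4 decimal places; limit is 2.
Rounded to 2 decimal places: 6015.49 J.

6015.49 J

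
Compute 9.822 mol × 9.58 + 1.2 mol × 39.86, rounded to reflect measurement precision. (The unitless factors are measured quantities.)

142 mol

9.822 × 9.58 = 94.09476 → 94.1 mol (3 s.f., last digit at the 10^-1 place).
1.2 × 39.86 = 47.832 → 48 mol (2 s.f., last digit at the 10^0 place).
Sum: 141.92676 mol; keep the coarser place, 10^0.
Result: 142 mol.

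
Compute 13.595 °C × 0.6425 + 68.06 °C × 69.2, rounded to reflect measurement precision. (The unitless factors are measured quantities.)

13.595 × 0.6425 = 8.7347875 → 8.735 °C (4 s.f., last digit at the 10^-3 place).
68.06 × 69.2 = 4709.752 → 4.71 × 10^3 °C (3 s.f., last digit at the 10^1 place).
Sum: 4718.4867875 °C; keep the coarser place, 10^1.
Result: 4.72 × 10^3 °C.

4.72 × 10^3 °C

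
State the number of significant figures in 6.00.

6.00: trailing zeros after a decimal point are significant.

3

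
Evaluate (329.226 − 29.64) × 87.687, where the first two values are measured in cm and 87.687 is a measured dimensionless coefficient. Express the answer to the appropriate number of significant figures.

329.226 cm − 29.64 cm = 299.586 cm; the difference is limited to 2 decimal places (5 s.f.).
Carrying full precision, 299.586 × 87.687 = 26269.797582 cm; 87.687 has 5 s.f., so the result keeps min(5, 5) = 5 s.f.
Rounded to 5 significant figures: 2.6270 × 10^4 cm.

2.6270 × 10^4 cm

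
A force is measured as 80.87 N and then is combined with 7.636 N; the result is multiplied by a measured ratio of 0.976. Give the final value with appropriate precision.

86.4 N

80.87 N + 7.636 N = 88.506 N; the sum is limited to 2 decimal places (4 s.f.).
Carrying full precision, 88.506 × 0.976 = 86.381856 N; 0.976 has 3 s.f., so the result keeps min(4, 3) = 3 s.f.
Rounded to 3 significant figures: 86.4 N.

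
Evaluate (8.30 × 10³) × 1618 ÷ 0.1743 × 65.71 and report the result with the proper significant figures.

5.06 × 10⁹

(8.30 × 10³) × 1618 ÷ 0.1743 × 65.71 = 5.06279904762 × 10^9…
Multiplication/division keeps the fewest significant figures: 8.30 × 10³ → 3 s.f., 1618 → 4 s.f., 0.1743 → 4 s.f., 65.71 → 4 s.f.; limit is 3.
Rounded to 3 significant figures: 5.06 × 10⁹.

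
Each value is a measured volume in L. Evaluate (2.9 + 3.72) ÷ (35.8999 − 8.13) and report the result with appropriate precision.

2.4 × 10⁻¹

2.9 + 3.72 = 6.62, limited to 1 d.p. → 2 s.f.; 35.8999 − 8.13 = 27.7699, limited to 2 d.p. → 4 s.f.
Carrying full precision, 6.62 ÷ 27.7699 = 0.238387606725…; keep min(2, 4) = 2 s.f.
Rounded to 2 significant figures: 2.4 × 10⁻¹.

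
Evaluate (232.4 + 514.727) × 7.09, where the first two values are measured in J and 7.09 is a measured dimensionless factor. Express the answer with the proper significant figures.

5.30 × 10^3 J

232.4 J + 514.727 J = 747.127 J; the sum is limited to 1 decimal place (4 s.f.).
Carrying full precision, 747.127 × 7.09 = 5297.13043 J; 7.09 has 3 s.f., so the result keeps min(4, 3) = 3 s.f.
Rounded to 3 significant figures: 5.30 × 10^3 J.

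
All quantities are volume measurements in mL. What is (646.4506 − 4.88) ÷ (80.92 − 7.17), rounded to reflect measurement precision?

646.4506 − 4.88 = 641.5706, limited to 2 d.p. → 5 s.f.; 80.92 − 7.17 = 73.75, limited to 2 d.p. → 4 s.f.
Carrying full precision, 641.5706 ÷ 73.75 = 8.69926237288…; keep min(5, 4) = 4 s.f.
Rounded to 4 significant figures: 8.699.

8.699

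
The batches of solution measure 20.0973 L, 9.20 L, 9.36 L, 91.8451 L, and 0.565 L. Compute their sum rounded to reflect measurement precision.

20.0973 L + 9.20 L + 9.36 L + 91.8451 L + 0.565 L = 131.0674 L.
Addition/subtraction keeps the fewest decimal places: 20.0973 → 4 decimal places, 9.20 → 2 decimal places, 9.36 → 2 decimal places, 91.8451 → 4 decimal places, 0.565 → 3 decimal places; limit is 2.
Rounded to 2 decimal places: 131.07 L.

131.07 L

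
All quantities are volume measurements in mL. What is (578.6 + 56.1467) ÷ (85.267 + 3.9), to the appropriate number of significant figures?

7.12

578.6 + 56.1467 = 634.7467, limited to 1 d.p. → 4 s.f.; 85.267 + 3.9 = 89.167, limited to 1 d.p. → 3 s.f.
Carrying full precision, 634.7467 ÷ 89.167 = 7.11862796775…; keep min(4, 3) = 3 s.f.
Rounded to 3 significant figures: 7.12.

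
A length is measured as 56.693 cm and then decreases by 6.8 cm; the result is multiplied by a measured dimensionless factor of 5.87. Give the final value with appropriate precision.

293 cm

56.693 cm − 6.8 cm = 49.893 cm; the difference is limited to 1 decimal place (3 s.f.).
Carrying full precision, 49.893 × 5.87 = 292.87191 cm; 5.87 has 3 s.f., so the result keeps min(3, 3) = 3 s.f.
Rounded to 3 significant figures: 293 cm.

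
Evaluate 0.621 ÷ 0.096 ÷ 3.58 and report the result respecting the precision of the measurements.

1.8

0.621 ÷ 0.096 ÷ 3.58 = 1.80691340782…
Multiplication/division keeps the fewest significant figures: 0.621 → 3 s.f., 0.096 → 2 s.f., 3.58 → 3 s.f.; limit is 2.
Rounded to 2 significant figures: 1.8.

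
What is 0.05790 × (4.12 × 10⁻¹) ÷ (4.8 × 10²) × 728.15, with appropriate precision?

0.036

0.05790 × (4.12 × 10⁻¹) ÷ (4.8 × 10²) × 728.15 = 0.036187234625
Multiplication/division keeps the fewest significant figures: 0.05790 → 4 s.f., 4.12 × 10⁻¹ → 3 s.f., 4.8 × 10² → 2 s.f., 728.15 → 5 s.f.; limit is 2.
Rounded to 2 significant figures: 0.036.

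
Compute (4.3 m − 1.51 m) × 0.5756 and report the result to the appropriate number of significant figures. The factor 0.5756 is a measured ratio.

1.6 m

4.3 m − 1.51 m = 2.79 m; the difference is limited to 1 decimal place (2 s.f.).
Carrying full precision, 2.79 × 0.5756 = 1.605924 m; 0.5756 has 4 s.f., so the result keeps min(2, 4) = 2 s.f.
Rounded to 2 significant figures: 1.6 m.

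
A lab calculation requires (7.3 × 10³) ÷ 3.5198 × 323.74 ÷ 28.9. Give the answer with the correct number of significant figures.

2.3 × 10⁴

(7.3 × 10³) ÷ 3.5198 × 323.74 ÷ 28.9 = 23232.8983776…
Multiplication/division keeps the fewest significant figures: 7.3 × 10³ → 2 s.f., 3.5198 → 5 s.f., 323.74 → 5 s.f., 28.9 → 3 s.f.; limit is 2.
Rounded to 2 significant figures: 2.3 × 10⁴.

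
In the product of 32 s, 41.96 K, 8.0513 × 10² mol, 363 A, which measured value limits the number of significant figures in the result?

32 s → 2 s.f.; 41.96 K → 4 s.f.; 8.0513 × 10² mol → 5 s.f.; 363 A → 3 s.f.
The fewest is 2 significant figures, from 32 s.

32 s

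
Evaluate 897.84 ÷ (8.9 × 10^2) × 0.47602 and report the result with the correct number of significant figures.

0.48

897.84 ÷ (8.9 × 10^2) × 0.47602 = 0.480213254831…
Multiplication/division keeps the fewest significant figures: 897.84 → 5 s.f., 8.9 × 10^2 → 2 s.f., 0.47602 → 5 s.f.; limit is 2.
Rounded to 2 significant figures: 0.48.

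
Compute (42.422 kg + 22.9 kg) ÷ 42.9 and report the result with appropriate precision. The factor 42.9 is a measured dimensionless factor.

1.52 kg

42.422 kg + 22.9 kg = 65.322 kg; the sum is limited to 1 decimal place (3 s.f.).
Carrying full precision, 65.322 ÷ 42.9 = 1.52265734266… kg; 42.9 has 3 s.f., so the result keeps min(3, 3) = 3 s.f.
Rounded to 3 significant figures: 1.52 kg.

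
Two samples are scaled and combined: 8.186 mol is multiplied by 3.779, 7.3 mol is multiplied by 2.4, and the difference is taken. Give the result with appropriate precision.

8.186 × 3.779 = 30.934894 → 30.93 mol (4 s.f., last digit at the 10^-2 place).
7.3 × 2.4 = 17.52 → 18 mol (2 s.f., last digit at the 10^0 place).
Difference: 13.414894 mol; keep the coarser place, 10^0.
Result: 13 mol.

13 mol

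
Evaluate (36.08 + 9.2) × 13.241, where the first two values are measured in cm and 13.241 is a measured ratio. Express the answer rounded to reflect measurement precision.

36.08 cm + 9.2 cm = 45.28 cm; the sum is limited to 1 decimal place (3 s.f.).
Carrying full precision, 45.28 × 13.241 = 599.55248 cm; 13.241 has 5 s.f., so the result keeps min(3, 5) = 3 s.f.
Rounded to 3 significant figures: 600. cm.

600. cm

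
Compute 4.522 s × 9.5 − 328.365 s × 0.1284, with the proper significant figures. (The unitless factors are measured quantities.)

4.522 × 9.5 = 42.959 → 43 s (2 s.f., last digit at the 10^0 place).
328.365 × 0.1284 = 42.162066 → 42.16 s (4 s.f., last digit at the 10^-2 place).
Difference: 0.796934 s; keep the coarser place, 10^0.
Result: 1 s.

1 s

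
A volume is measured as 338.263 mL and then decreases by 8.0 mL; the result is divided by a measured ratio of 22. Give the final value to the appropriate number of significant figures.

15 mL

338.263 mL − 8.0 mL = 330.263 mL; the difference is limited to 1 decimal place (4 s.f.).
Carrying full precision, 330.263 ÷ 22 = 15.0119545455… mL; 22 has 2 s.f., so the result keeps min(4, 2) = 2 s.f.
Rounded to 2 significant figures: 15 mL.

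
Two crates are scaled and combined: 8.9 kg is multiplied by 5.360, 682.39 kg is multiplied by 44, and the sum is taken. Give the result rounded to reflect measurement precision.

3.0 × 10⁴ kg

8.9 × 5.360 = 47.704 → 48 kg (2 s.f., last digit at the 10^0 place).
682.39 × 44 = 30025.16 → 3.0 × 10⁴ kg (2 s.f., last digit at the 10^3 place).
Sum: 30072.864 kg; keep the coarser place, 10^3.
Result: 3.0 × 10⁴ kg.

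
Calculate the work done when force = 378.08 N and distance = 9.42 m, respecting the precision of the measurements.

work done = 378.08 N × 9.42 m = 3561.5136 J.
378.08 has 5 significant figures; 9.42 has 3.
Division/multiplication keeps the fewest: 3 significant figures.
Rounded: 3.56 × 10³ J.

3.56 × 10³ J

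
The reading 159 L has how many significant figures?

3

159: every digit is nonzero and significant.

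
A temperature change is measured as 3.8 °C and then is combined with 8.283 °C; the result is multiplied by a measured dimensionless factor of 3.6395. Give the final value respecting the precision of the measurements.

44.0 °C

3.8 °C + 8.283 °C = 12.083 °C; the sum is limited to 1 decimal place (3 s.f.).
Carrying full precision, 12.083 × 3.6395 = 43.9760785 °C; 3.6395 has 5 s.f., so the result keeps min(3, 5) = 3 s.f.
Rounded to 3 significant figures: 44.0 °C.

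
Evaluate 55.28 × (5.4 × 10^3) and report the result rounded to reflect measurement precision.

3.0 × 10^5

55.28 × (5.4 × 10^3) = 298512
Multiplication/division keeps the fewest significant figures: 55.28 → 4 s.f., 5.4 × 10^3 → 2 s.f.; limit is 2.
Rounded to 2 significant figures: 3.0 × 10^5.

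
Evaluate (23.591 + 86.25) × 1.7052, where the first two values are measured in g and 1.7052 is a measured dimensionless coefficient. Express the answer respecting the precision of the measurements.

23.591 g + 86.25 g = 109.841 g; the sum is limited to 2 decimal places (5 s.f.).
Carrying full precision, 109.841 × 1.7052 = 187.3008732 g; 1.7052 has 5 s.f., so the result keeps min(5, 5) = 5 s.f.
Rounded to 5 significant figures: 187.30 g.

187.30 g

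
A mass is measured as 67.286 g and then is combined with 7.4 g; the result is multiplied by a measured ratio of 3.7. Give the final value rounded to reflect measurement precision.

67.286 g + 7.4 g = 74.686 g; the sum is limited to 1 decimal place (3 s.f.).
Carrying full precision, 74.686 × 3.7 = 276.3382 g; 3.7 has 2 s.f., so the result keeps min(3, 2) = 2 s.f.
Rounded to 2 significant figures: 2.8 × 10^2 g.

2.8 × 10^2 g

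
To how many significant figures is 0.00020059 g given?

5

0.00020059: leading zeros are not significant; zeros between nonzero digits are significant.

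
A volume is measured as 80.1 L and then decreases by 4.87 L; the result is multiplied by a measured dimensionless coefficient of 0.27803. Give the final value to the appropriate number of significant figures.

20.9 L

80.1 L − 4.87 L = 75.23 L; the difference is limited to 1 decimal place (3 s.f.).
Carrying full precision, 75.23 × 0.27803 = 20.9161969 L; 0.27803 has 5 s.f., so the result keeps min(3, 5) = 3 s.f.
Rounded to 3 significant figures: 20.9 L.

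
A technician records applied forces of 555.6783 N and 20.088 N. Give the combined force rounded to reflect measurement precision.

5.75766 × 10^2 N

555.6783 N + 20.088 N = 575.7663 N.
Addition/subtraction keeps the fewest decimal places: 555.6783 → 4 decimal places, 20.088 → 3 decimal places; limit is 3.
Rounded to 3 decimal places: 5.75766 × 10^2 N.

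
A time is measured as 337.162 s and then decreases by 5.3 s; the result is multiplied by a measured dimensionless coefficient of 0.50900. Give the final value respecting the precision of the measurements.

168.9 s

337.162 s − 5.3 s = 331.862 s; the difference is limited to 1 decimal place (4 s.f.).
Carrying full precision, 331.862 × 0.50900 = 168.917758 s; 0.50900 has 5 s.f., so the result keeps min(4, 5) = 4 s.f.
Rounded to 4 significant figures: 168.9 s.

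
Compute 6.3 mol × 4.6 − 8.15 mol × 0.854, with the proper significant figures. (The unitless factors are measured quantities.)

6.3 × 4.6 = 28.98 → 29 mol (2 s.f., last digit at the 10^0 place).
8.15 × 0.854 = 6.9601 → 6.96 mol (3 s.f., last digit at the 10^-2 place).
Difference: 22.0199 mol; keep the coarser place, 10^0.
Result: 22 mol.

22 mol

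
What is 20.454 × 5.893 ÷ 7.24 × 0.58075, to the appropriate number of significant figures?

9.67

20.454 × 5.893 ÷ 7.24 × 0.58075 = 9.66863899537…
Multiplication/division keeps the fewest significant figures: 20.454 → 5 s.f., 5.893 → 4 s.f., 7.24 → 3 s.f., 0.58075 → 5 s.f.; limit is 3.
Rounded to 3 significant figures: 9.67.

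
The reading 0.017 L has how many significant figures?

2

0.017: leading zeros are not significant.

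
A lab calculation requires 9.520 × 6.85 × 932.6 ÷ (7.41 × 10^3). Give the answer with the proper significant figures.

8.21

9.520 × 6.85 × 932.6 ÷ (7.41 × 10^3) = 8.2073834278…
Multiplication/division keeps the fewest significant figures: 9.520 → 4 s.f., 6.85 → 3 s.f., 932.6 → 4 s.f., 7.41 × 10^3 → 3 s.f.; limit is 3.
Rounded to 3 significant figures: 8.21.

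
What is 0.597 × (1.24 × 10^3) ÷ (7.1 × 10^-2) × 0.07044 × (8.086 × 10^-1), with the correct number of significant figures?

0.597 × (1.24 × 10^3) ÷ (7.1 × 10^-2) × 0.07044 × (8.086 × 10^-1) = 593.869131543…
Multiplication/division keeps the fewest significant figures: 0.597 → 3 s.f., 1.24 × 10^3 → 3 s.f., 7.1 × 10^-2 → 2 s.f., 0.07044 → 4 s.f., 8.086 × 10^-1 → 4 s.f.; limit is 2.
Rounded to 2 significant figures: 5.9 × 10^2.

5.9 × 10^2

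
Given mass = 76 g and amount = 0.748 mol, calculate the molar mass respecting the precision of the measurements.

molar mass = 76 g ÷ 0.748 mol = 101.604278075… g/mol.
76 has 2 significant figures; 0.748 has 3.
Division/multiplication keeps the fewest: 2 significant figures.
Rounded: 1.0 × 10² g/mol.

1.0 × 10² g/mol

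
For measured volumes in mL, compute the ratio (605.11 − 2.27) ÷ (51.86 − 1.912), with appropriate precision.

605.11 − 2.27 = 602.84, limited to 2 d.p. → 5 s.f.; 51.86 − 1.912 = 49.948, limited to 2 d.p. → 4 s.f.
Carrying full precision, 602.84 ÷ 49.948 = 12.0693521262…; keep min(5, 4) = 4 s.f.
Rounded to 4 significant figures: 12.07.

12.07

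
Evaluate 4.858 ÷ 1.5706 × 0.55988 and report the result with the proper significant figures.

1.732

4.858 ÷ 1.5706 × 0.55988 = 1.73175667898…
Multiplication/division keeps the fewest significant figures: 4.858 → 4 s.f., 1.5706 → 5 s.f., 0.55988 → 5 s.f.; limit is 4.
Rounded to 4 significant figures: 1.732.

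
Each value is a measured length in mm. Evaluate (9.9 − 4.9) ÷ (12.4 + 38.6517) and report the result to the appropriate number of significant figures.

9.9 − 4.9 = 5.0, limited to 1 d.p. → 2 s.f.; 12.4 + 38.6517 = 51.0517, limited to 1 d.p. → 3 s.f.
Carrying full precision, 5.0 ÷ 51.0517 = 0.0979399314812…; keep min(2, 3) = 2 s.f.
Rounded to 2 significant figures: 0.098.

0.098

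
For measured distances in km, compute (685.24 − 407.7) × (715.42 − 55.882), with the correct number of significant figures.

685.24 − 407.7 = 277.54, limited to 1 d.p. → 4 s.f.; 715.42 − 55.882 = 659.538, limited to 2 d.p. → 5 s.f.
Carrying full precision, 277.54 × 659.538 = 183048.17652; keep min(4, 5) = 4 s.f.
Rounded to 4 significant figures: 1.830 × 10⁵ km².

1.830 × 10⁵ km²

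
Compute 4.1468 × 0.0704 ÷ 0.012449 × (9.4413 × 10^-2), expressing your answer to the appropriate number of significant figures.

2.21

4.1468 × 0.0704 ÷ 0.012449 × (9.4413 × 10^-2) = 2.21402785118…
Multiplication/division keeps the fewest significant figures: 4.1468 → 5 s.f., 0.0704 → 3 s.f., 0.012449 → 5 s.f., 9.4413 × 10^-2 → 5 s.f.; limit is 3.
Rounded to 3 significant figures: 2.21.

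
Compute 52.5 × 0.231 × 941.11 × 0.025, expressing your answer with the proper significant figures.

2.9 × 10^2

52.5 × 0.231 × 941.11 × 0.025 = 285.332788125
Multiplication/division keeps the fewest significant figures: 52.5 → 3 s.f., 0.231 → 3 s.f., 941.11 → 5 s.f., 0.025 → 2 s.f.; limit is 2.
Rounded to 2 significant figures: 2.9 × 10^2.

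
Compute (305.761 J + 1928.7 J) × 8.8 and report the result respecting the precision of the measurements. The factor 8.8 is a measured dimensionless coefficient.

2.0 × 10^4 J

305.761 J + 1928.7 J = 2234.461 J; the sum is limited to 1 decimal place (5 s.f.).
Carrying full precision, 2234.461 × 8.8 = 19663.2568 J; 8.8 has 2 s.f., so the result keeps min(5, 2) = 2 s.f.
Rounded to 2 significant figures: 2.0 × 10^4 J.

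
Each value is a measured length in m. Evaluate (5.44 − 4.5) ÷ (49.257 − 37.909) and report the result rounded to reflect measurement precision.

0.08

5.44 − 4.5 = 0.94, limited to 1 d.p. → 1 s.f.; 49.257 − 37.909 = 11.348, limited to 3 d.p. → 5 s.f.
Carrying full precision, 0.94 ÷ 11.348 = 0.0828339795559…; keep min(1, 5) = 1 s.f.
Rounded to 1 significant figure: 0.08.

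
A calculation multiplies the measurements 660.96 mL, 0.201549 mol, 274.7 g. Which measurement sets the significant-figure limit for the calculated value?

274.7 g

660.96 mL → 5 s.f.; 0.201549 mol → 6 s.f.; 274.7 g → 4 s.f.
The fewest is 4 significant figures, from 274.7 g.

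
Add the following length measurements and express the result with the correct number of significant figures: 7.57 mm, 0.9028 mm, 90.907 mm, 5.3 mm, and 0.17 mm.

7.57 mm + 0.9028 mm + 90.907 mm + 5.3 mm + 0.17 mm = 104.8498 mm.
Addition/subtraction keeps the fewest decimal places: 7.57 → 2 decimal places, 0.9028 → 4 decimal places, 90.907 → 3 decimal places, 5.3 → 1 decimal place, 0.17 → 2 decimal places; limit is 1.
Rounded to 1 decimal place: 1.048 × 10² mm.

1.048 × 10² mm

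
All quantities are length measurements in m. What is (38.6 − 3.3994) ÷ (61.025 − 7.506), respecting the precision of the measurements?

0.658

38.6 − 3.3994 = 35.2006, limited to 1 d.p. → 3 s.f.; 61.025 − 7.506 = 53.519, limited to 3 d.p. → 5 s.f.
Carrying full precision, 35.2006 ÷ 53.519 = 0.65772155683…; keep min(3, 5) = 3 s.f.
Rounded to 3 significant figures: 0.658.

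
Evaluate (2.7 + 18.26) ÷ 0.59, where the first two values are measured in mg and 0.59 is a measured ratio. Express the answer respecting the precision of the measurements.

2.7 mg + 18.26 mg = 20.96 mg; the sum is limited to 1 decimal place (3 s.f.).
Carrying full precision, 20.96 ÷ 0.59 = 35.5254237288… mg; 0.59 has 2 s.f., so the result keeps min(3, 2) = 2 s.f.
Rounded to 2 significant figures: 36 mg.

36 mg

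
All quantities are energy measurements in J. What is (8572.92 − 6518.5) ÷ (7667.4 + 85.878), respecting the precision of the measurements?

0.26497

8572.92 − 6518.5 = 2054.42, limited to 1 d.p. → 5 s.f.; 7667.4 + 85.878 = 7753.278, limited to 1 d.p. → 5 s.f.
Carrying full precision, 2054.42 ÷ 7753.278 = 0.264974375999…; keep min(5, 5) = 5 s.f.
Rounded to 5 significant figures: 0.26497.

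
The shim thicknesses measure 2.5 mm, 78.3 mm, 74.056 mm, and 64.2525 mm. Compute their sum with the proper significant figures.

2.5 mm + 78.3 mm + 74.056 mm + 64.2525 mm = 219.1085 mm.
Addition/subtraction keeps the fewest decimal places: 2.5 → 1 decimal place, 78.3 → 1 decimal place, 74.056 → 3 decimal places, 64.2525 → 4 decimal places; limit is 1.
Rounded to 1 decimal place: 219.1 mm.

219.1 mm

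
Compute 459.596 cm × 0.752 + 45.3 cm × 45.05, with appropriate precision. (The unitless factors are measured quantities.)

2.39 × 10³ cm

459.596 × 0.752 = 345.616192 → 346 cm (3 s.f., last digit at the 10^0 place).
45.3 × 45.05 = 2040.765 → 2.04 × 10³ cm (3 s.f., last digit at the 10^1 place).
Sum: 2386.381192 cm; keep the coarser place, 10^1.
Result: 2.39 × 10³ cm.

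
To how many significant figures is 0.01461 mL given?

4

0.01461: leading zeros are not significant.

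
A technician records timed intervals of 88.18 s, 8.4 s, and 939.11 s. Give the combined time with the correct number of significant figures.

88.18 s + 8.4 s + 939.11 s = 1035.69 s.
Addition/subtraction keeps the fewest decimal places: 88.18 → 2 decimal places, 8.4 → 1 decimal place, 939.11 → 2 decimal places; limit is 1.
Rounded to 1 decimal place: 1035.7 s.

1035.7 s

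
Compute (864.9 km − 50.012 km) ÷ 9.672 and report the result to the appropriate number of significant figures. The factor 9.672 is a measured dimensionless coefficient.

864.9 km − 50.012 km = 814.888 km; the difference is limited to 1 decimal place (4 s.f.).
Carrying full precision, 814.888 ÷ 9.672 = 84.2522746071… km; 9.672 has 4 s.f., so the result keeps min(4, 4) = 4 s.f.
Rounded to 4 significant figures: 84.25 km.

84.25 km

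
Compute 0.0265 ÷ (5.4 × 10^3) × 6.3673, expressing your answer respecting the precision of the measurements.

3.1 × 10^-5

0.0265 ÷ (5.4 × 10^3) × 6.3673 = 0.0000312469351852…
Multiplication/division keeps the fewest significant figures: 0.0265 → 3 s.f., 5.4 × 10^3 → 2 s.f., 6.3673 → 5 s.f.; limit is 2.
Rounded to 2 significant figures: 3.1 × 10^-5.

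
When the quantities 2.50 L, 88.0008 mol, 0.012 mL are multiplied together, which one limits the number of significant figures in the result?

2.50 L → 3 s.f.; 88.0008 mol → 6 s.f.; 0.012 mL → 2 s.f.
The fewest is 2 significant figures, from 0.012 mL.

0.012 mL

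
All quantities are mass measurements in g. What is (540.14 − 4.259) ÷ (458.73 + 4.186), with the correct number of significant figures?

540.14 − 4.259 = 535.881, limited to 2 d.p. → 5 s.f.; 458.73 + 4.186 = 462.916, limited to 2 d.p. → 5 s.f.
Carrying full precision, 535.881 ÷ 462.916 = 1.15762038901…; keep min(5, 5) = 5 s.f.
Rounded to 5 significant figures: 1.1576.

1.1576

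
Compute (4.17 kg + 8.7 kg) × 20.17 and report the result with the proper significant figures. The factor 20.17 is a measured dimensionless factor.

2.60 × 10^2 kg

4.17 kg + 8.7 kg = 12.87 kg; the sum is limited to 1 decimal place (3 s.f.).
Carrying full precision, 12.87 × 20.17 = 259.5879 kg; 20.17 has 4 s.f., so the result keeps min(3, 4) = 3 s.f.
Rounded to 3 significant figures: 2.60 × 10^2 kg.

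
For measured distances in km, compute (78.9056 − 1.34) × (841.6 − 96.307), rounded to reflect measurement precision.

5.781 × 10⁴ km²

78.9056 − 1.34 = 77.5656, limited to 2 d.p. → 4 s.f.; 841.6 − 96.307 = 745.293, limited to 1 d.p. → 4 s.f.
Carrying full precision, 77.5656 × 745.293 = 57809.0987208; keep min(4, 4) = 4 s.f.
Rounded to 4 significant figures: 5.781 × 10⁴ km².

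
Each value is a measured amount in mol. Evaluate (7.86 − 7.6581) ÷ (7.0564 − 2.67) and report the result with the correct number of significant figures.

7.86 − 7.6581 = 0.2019, limited to 2 d.p. → 2 s.f.; 7.0564 − 2.67 = 4.3864, limited to 2 d.p. → 3 s.f.
Carrying full precision, 0.2019 ÷ 4.3864 = 0.0460286339595…; keep min(2, 3) = 2 s.f.
Rounded to 2 significant figures: 0.046.

0.046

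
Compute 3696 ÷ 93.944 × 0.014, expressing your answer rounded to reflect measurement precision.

3696 ÷ 93.944 × 0.014 = 0.550796219024…
Multiplication/division keeps the fewest significant figures: 3696 → 4 s.f., 93.944 → 5 s.f., 0.014 → 2 s.f.; limit is 2.
Rounded to 2 significant figures: 0.55.

0.55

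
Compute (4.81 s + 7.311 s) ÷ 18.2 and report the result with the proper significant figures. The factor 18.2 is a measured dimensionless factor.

4.81 s + 7.311 s = 12.121 s; the sum is limited to 2 decimal places (4 s.f.).
Carrying full precision, 12.121 ÷ 18.2 = 0.665989010989… s; 18.2 has 3 s.f., so the result keeps min(4, 3) = 3 s.f.
Rounded to 3 significant figures: 0.666 s.

0.666 s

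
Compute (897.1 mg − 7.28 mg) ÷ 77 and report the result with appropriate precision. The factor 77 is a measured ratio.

897.1 mg − 7.28 mg = 889.82 mg; the difference is limited to 1 decimal place (4 s.f.).
Carrying full precision, 889.82 ÷ 77 = 11.5561038961… mg; 77 has 2 s.f., so the result keeps min(4, 2) = 2 s.f.
Rounded to 2 significant figures: 12 mg.

12 mg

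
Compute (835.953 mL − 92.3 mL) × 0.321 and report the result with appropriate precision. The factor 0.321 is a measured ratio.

239 mL

835.953 mL − 92.3 mL = 743.653 mL; the difference is limited to 1 decimal place (4 s.f.).
Carrying full precision, 743.653 × 0.321 = 238.712613 mL; 0.321 has 3 s.f., so the result keeps min(4, 3) = 3 s.f.
Rounded to 3 significant figures: 239 mL.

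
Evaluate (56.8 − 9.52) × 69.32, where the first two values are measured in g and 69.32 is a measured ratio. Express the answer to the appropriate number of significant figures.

3.28 × 10^3 g

56.8 g − 9.52 g = 47.28 g; the difference is limited to 1 decimal place (3 s.f.).
Carrying full precision, 47.28 × 69.32 = 3277.4496 g; 69.32 has 4 s.f., so the result keeps min(3, 4) = 3 s.f.
Rounded to 3 significant figures: 3.28 × 10^3 g.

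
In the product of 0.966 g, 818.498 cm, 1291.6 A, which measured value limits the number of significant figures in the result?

0.966 g → 3 s.f.; 818.498 cm → 6 s.f.; 1291.6 A → 5 s.f.
The fewest is 3 significant figures, from 0.966 g.

0.966 g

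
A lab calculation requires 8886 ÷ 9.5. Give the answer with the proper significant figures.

8886 ÷ 9.5 = 935.368421053…
Multiplication/division keeps the fewest significant figures: 8886 → 4 s.f., 9.5 → 2 s.f.; limit is 2.
Rounded to 2 significant figures: 9.4 × 10^2.

9.4 × 10^2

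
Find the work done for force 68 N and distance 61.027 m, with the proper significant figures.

4.1 × 10^3 J

work done = 68 N × 61.027 m = 4149.836 J.
68 has 2 significant figures; 61.027 has 5.
Division/multiplication keeps the fewest: 2 significant figures.
Rounded: 4.1 × 10^3 J.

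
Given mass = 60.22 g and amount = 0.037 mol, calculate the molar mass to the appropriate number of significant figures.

1.6 × 10^3 g/mol

molar mass = 60.22 g ÷ 0.037 mol = 1627.56756757… g/mol.
60.22 has 4 significant figures; 0.037 has 2.
Division/multiplication keeps the fewest: 2 significant figures.
Rounded: 1.6 × 10^3 g/mol.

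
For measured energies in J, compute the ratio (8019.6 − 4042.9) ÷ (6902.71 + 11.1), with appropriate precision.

0.57518

8019.6 − 4042.9 = 3976.7, limited to 1 d.p. → 5 s.f.; 6902.71 + 11.1 = 6913.81, limited to 1 d.p. → 5 s.f.
Carrying full precision, 3976.7 ÷ 6913.81 = 0.575182135465…; keep min(5, 5) = 5 s.f.
Rounded to 5 significant figures: 0.57518.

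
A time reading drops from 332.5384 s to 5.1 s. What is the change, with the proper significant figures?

332.5384 s − 5.1 s = 327.4384 s.
Addition/subtraction keeps the fewest decimal places: 332.5384 → 4 decimal places, 5.1 → 1 decimal place; limit is 1.
Rounded to 1 decimal place: 327.4 s.

327.4 s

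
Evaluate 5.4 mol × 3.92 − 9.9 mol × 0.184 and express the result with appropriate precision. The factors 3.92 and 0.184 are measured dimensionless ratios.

19 mol

5.4 × 3.92 = 21.168 → 21 mol (2 s.f., last digit at the 10^0 place).
9.9 × 0.184 = 1.8216 → 1.8 mol (2 s.f., last digit at the 10^-1 place).
Difference: 19.3464 mol; keep the coarser place, 10^0.
Result: 19 mol.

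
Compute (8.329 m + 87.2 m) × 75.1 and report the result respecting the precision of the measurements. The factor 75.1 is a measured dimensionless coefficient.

7.17 × 10³ m

8.329 m + 87.2 m = 95.529 m; the sum is limited to 1 decimal place (3 s.f.).
Carrying full precision, 95.529 × 75.1 = 7174.2279 m; 75.1 has 3 s.f., so the result keeps min(3, 3) = 3 s.f.
Rounded to 3 significant figures: 7.17 × 10³ m.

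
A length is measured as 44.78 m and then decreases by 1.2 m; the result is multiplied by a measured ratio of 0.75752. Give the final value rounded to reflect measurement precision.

33.0 m

44.78 m − 1.2 m = 43.58 m; the difference is limited to 1 decimal place (3 s.f.).
Carrying full precision, 43.58 × 0.75752 = 33.0127216 m; 0.75752 has 5 s.f., so the result keeps min(3, 5) = 3 s.f.
Rounded to 3 significant figures: 33.0 m.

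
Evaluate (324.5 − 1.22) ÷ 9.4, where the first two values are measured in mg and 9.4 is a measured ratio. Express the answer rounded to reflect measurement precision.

324.5 mg − 1.22 mg = 323.28 mg; the difference is limited to 1 decimal place (4 s.f.).
Carrying full precision, 323.28 ÷ 9.4 = 34.3914893617… mg; 9.4 has 2 s.f., so the result keeps min(4, 2) = 2 s.f.
Rounded to 2 significant figures: 34 mg.

34 mg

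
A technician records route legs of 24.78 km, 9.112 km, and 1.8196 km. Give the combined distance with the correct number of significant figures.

24.78 km + 9.112 km + 1.8196 km = 35.7116 km.
Addition/subtraction keeps the fewest decimal places: 24.78 → 2 decimal places, 9.112 → 3 decimal places, 1.8196 → 4 decimal places; limit is 2.
Rounded to 2 decimal places: 35.71 km.

35.71 km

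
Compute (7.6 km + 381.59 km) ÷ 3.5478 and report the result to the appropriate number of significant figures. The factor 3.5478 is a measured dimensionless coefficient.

7.6 km + 381.59 km = 389.19 km; the sum is limited to 1 decimal place (4 s.f.).
Carrying full precision, 389.19 ÷ 3.5478 = 109.698968375… km; 3.5478 has 5 s.f., so the result keeps min(4, 5) = 4 s.f.
Rounded to 4 significant figures: 109.7 km.

109.7 km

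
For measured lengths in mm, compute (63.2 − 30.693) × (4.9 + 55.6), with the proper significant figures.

63.2 − 30.693 = 32.507, limited to 1 d.p. → 3 s.f.; 4.9 + 55.6 = 60.5, limited to 1 d.p. → 3 s.f.
Carrying full precision, 32.507 × 60.5 = 1966.6735; keep min(3, 3) = 3 s.f.
Rounded to 3 significant figures: 1.97 × 10³ mm².

1.97 × 10³ mm²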